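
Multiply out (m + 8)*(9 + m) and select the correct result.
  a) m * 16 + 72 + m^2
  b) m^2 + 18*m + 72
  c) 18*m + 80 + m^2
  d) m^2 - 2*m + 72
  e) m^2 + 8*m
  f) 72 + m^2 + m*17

Expanding (m + 8)*(9 + m):
= 72 + m^2 + m*17
f) 72 + m^2 + m*17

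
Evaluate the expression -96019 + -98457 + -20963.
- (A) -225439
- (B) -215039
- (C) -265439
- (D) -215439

First: -96019 + -98457 = -194476
Then: -194476 + -20963 = -215439
D) -215439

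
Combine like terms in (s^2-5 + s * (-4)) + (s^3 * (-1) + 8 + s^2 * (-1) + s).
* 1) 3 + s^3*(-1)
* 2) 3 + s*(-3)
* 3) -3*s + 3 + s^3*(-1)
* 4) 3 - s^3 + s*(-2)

Adding the polynomials and combining like terms:
(s^2 - 5 + s*(-4)) + (s^3*(-1) + 8 + s^2*(-1) + s)
= -3*s + 3 + s^3*(-1)
3) -3*s + 3 + s^3*(-1)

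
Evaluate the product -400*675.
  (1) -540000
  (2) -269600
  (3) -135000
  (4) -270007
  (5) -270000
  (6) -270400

-400 * 675 = -270000
5) -270000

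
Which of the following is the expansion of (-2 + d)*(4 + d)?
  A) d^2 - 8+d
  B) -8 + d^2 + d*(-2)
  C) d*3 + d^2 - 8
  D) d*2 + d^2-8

Expanding (-2 + d)*(4 + d):
= d*2 + d^2-8
D) d*2 + d^2-8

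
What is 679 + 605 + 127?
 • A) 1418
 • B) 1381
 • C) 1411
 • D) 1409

First: 679 + 605 = 1284
Then: 1284 + 127 = 1411
C) 1411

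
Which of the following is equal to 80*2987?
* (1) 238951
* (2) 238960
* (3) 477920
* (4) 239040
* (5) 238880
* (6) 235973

80 * 2987 = 238960
2) 238960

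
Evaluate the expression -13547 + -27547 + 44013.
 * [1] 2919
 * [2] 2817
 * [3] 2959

First: -13547 + -27547 = -41094
Then: -41094 + 44013 = 2919
1) 2919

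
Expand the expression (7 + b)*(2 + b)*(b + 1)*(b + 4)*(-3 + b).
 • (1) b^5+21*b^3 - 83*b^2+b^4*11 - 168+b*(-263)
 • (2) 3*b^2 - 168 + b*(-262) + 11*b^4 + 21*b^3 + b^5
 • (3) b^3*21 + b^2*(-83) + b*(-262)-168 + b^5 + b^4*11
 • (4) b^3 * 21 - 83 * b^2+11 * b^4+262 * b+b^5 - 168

Expanding (7 + b)*(2 + b)*(b + 1)*(b + 4)*(-3 + b):
= b^3*21 + b^2*(-83) + b*(-262)-168 + b^5 + b^4*11
3) b^3*21 + b^2*(-83) + b*(-262)-168 + b^5 + b^4*11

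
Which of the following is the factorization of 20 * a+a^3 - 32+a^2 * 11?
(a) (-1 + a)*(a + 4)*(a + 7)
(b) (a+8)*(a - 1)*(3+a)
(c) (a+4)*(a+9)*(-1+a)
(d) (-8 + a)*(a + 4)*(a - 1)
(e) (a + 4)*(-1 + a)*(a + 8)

We need to factor 20 * a+a^3 - 32+a^2 * 11.
The factored form is (a + 4)*(-1 + a)*(a + 8).
e) (a + 4)*(-1 + a)*(a + 8)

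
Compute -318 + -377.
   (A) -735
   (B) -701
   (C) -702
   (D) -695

-318 + -377 = -695
D) -695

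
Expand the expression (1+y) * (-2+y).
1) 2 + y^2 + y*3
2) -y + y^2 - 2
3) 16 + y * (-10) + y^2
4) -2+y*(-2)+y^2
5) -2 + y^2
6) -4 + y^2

Expanding (1+y) * (-2+y):
= -y + y^2 - 2
2) -y + y^2 - 2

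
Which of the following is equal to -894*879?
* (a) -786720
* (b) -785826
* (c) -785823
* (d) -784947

-894 * 879 = -785826
b) -785826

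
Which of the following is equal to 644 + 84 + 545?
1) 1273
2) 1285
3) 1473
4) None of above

First: 644 + 84 = 728
Then: 728 + 545 = 1273
1) 1273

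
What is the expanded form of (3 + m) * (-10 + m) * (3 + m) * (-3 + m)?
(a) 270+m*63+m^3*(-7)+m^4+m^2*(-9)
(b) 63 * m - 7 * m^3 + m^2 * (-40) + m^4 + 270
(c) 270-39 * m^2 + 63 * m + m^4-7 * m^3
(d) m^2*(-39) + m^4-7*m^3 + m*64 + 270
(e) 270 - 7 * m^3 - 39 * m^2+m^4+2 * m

Expanding (3 + m) * (-10 + m) * (3 + m) * (-3 + m):
= 270-39 * m^2 + 63 * m + m^4-7 * m^3
c) 270-39 * m^2 + 63 * m + m^4-7 * m^3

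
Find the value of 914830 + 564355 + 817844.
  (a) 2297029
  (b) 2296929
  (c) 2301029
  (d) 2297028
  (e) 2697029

First: 914830 + 564355 = 1479185
Then: 1479185 + 817844 = 2297029
a) 2297029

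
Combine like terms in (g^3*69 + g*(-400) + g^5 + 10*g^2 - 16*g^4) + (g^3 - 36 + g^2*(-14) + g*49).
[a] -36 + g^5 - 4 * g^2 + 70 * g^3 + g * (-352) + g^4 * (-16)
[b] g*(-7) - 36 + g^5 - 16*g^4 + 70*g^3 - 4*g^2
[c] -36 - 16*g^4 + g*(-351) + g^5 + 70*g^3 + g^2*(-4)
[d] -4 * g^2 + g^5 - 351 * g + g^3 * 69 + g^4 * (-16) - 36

Adding the polynomials and combining like terms:
(g^3*69 + g*(-400) + g^5 + 10*g^2 - 16*g^4) + (g^3 - 36 + g^2*(-14) + g*49)
= -36 - 16*g^4 + g*(-351) + g^5 + 70*g^3 + g^2*(-4)
c) -36 - 16*g^4 + g*(-351) + g^5 + 70*g^3 + g^2*(-4)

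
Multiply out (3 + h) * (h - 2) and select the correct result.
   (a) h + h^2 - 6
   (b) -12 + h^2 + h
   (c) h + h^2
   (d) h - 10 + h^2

Expanding (3 + h) * (h - 2):
= h + h^2 - 6
a) h + h^2 - 6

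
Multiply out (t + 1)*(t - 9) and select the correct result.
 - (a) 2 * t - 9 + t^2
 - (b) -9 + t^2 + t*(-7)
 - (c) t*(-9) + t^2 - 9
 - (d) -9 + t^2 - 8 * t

Expanding (t + 1)*(t - 9):
= -9 + t^2 - 8 * t
d) -9 + t^2 - 8 * t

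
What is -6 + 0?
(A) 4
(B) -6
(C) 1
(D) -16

-6 + 0 = -6
B) -6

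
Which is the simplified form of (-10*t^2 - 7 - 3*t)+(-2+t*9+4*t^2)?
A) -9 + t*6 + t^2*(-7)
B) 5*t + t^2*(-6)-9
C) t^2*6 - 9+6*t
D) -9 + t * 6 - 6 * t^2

Adding the polynomials and combining like terms:
(-10*t^2 - 7 - 3*t) + (-2 + t*9 + 4*t^2)
= -9 + t * 6 - 6 * t^2
D) -9 + t * 6 - 6 * t^2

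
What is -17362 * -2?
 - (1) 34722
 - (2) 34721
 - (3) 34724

-17362 * -2 = 34724
3) 34724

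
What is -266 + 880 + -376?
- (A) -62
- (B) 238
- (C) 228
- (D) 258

First: -266 + 880 = 614
Then: 614 + -376 = 238
B) 238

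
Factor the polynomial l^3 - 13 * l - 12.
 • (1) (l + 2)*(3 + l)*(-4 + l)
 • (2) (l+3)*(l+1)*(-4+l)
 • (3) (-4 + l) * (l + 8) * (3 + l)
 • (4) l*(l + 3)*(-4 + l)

We need to factor l^3 - 13 * l - 12.
The factored form is (l+3)*(l+1)*(-4+l).
2) (l+3)*(l+1)*(-4+l)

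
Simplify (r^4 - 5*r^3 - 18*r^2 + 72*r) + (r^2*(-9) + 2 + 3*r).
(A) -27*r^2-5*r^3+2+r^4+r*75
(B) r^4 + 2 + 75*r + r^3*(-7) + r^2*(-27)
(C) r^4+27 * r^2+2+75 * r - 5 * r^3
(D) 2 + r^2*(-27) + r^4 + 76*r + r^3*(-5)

Adding the polynomials and combining like terms:
(r^4 - 5*r^3 - 18*r^2 + 72*r) + (r^2*(-9) + 2 + 3*r)
= -27*r^2-5*r^3+2+r^4+r*75
A) -27*r^2-5*r^3+2+r^4+r*75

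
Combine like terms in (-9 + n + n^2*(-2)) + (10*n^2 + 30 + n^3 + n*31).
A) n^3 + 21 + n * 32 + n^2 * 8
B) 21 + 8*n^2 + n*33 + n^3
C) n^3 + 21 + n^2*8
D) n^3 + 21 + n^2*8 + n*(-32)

Adding the polynomials and combining like terms:
(-9 + n + n^2*(-2)) + (10*n^2 + 30 + n^3 + n*31)
= n^3 + 21 + n * 32 + n^2 * 8
A) n^3 + 21 + n * 32 + n^2 * 8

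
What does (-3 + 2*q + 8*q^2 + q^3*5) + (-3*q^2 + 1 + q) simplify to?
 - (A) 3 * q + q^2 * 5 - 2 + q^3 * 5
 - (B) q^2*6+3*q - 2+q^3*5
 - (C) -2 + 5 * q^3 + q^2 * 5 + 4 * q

Adding the polynomials and combining like terms:
(-3 + 2*q + 8*q^2 + q^3*5) + (-3*q^2 + 1 + q)
= 3 * q + q^2 * 5 - 2 + q^3 * 5
A) 3 * q + q^2 * 5 - 2 + q^3 * 5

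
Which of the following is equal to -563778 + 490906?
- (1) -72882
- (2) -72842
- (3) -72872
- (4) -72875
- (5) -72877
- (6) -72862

-563778 + 490906 = -72872
3) -72872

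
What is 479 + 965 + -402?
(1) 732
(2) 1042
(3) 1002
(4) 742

First: 479 + 965 = 1444
Then: 1444 + -402 = 1042
2) 1042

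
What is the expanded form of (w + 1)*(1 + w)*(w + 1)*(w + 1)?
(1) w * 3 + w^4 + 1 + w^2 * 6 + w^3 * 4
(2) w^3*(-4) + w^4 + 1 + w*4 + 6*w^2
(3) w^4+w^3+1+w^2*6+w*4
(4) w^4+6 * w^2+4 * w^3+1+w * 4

Expanding (w + 1)*(1 + w)*(w + 1)*(w + 1):
= w^4+6 * w^2+4 * w^3+1+w * 4
4) w^4+6 * w^2+4 * w^3+1+w * 4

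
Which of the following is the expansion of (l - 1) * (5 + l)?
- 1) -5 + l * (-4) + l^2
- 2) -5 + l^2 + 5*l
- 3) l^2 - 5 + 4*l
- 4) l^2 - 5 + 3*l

Expanding (l - 1) * (5 + l):
= l^2 - 5 + 4*l
3) l^2 - 5 + 4*l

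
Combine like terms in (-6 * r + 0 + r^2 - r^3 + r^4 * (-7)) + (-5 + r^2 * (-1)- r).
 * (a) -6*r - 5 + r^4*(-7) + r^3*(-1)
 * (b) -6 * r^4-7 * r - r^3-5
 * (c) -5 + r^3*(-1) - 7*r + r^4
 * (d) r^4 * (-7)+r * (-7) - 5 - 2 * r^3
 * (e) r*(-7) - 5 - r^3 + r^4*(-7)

Adding the polynomials and combining like terms:
(-6*r + 0 + r^2 - r^3 + r^4*(-7)) + (-5 + r^2*(-1) - r)
= r*(-7) - 5 - r^3 + r^4*(-7)
e) r*(-7) - 5 - r^3 + r^4*(-7)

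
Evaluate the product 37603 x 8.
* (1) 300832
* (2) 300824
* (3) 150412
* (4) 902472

37603 * 8 = 300824
2) 300824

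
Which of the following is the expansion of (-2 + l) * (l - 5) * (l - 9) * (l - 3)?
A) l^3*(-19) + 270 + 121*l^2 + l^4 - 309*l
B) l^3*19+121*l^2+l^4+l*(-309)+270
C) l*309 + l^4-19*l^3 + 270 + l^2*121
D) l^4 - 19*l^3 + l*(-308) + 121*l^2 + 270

Expanding (-2 + l) * (l - 5) * (l - 9) * (l - 3):
= l^3*(-19) + 270 + 121*l^2 + l^4 - 309*l
A) l^3*(-19) + 270 + 121*l^2 + l^4 - 309*l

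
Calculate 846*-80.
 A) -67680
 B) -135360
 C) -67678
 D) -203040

846 * -80 = -67680
A) -67680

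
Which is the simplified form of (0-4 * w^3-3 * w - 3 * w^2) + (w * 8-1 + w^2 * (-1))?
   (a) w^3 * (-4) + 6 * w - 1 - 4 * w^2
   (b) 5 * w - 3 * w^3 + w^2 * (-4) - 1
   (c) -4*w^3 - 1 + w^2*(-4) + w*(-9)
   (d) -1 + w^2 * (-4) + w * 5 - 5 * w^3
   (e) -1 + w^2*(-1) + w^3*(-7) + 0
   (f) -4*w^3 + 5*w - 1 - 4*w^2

Adding the polynomials and combining like terms:
(0 - 4*w^3 - 3*w - 3*w^2) + (w*8 - 1 + w^2*(-1))
= -4*w^3 + 5*w - 1 - 4*w^2
f) -4*w^3 + 5*w - 1 - 4*w^2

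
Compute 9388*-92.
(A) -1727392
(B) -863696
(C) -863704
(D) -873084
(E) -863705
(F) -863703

9388 * -92 = -863696
B) -863696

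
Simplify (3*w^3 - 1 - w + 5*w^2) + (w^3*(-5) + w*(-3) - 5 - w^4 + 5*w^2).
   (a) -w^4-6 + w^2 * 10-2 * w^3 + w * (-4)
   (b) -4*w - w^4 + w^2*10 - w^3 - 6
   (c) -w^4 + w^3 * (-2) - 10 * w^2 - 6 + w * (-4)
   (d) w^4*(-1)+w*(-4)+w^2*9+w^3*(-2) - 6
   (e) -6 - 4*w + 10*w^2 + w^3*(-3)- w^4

Adding the polynomials and combining like terms:
(3*w^3 - 1 - w + 5*w^2) + (w^3*(-5) + w*(-3) - 5 - w^4 + 5*w^2)
= -w^4-6 + w^2 * 10-2 * w^3 + w * (-4)
a) -w^4-6 + w^2 * 10-2 * w^3 + w * (-4)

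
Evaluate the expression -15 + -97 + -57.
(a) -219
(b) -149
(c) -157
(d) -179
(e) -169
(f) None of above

First: -15 + -97 = -112
Then: -112 + -57 = -169
e) -169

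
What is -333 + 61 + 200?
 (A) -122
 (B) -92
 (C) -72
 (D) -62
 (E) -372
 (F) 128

First: -333 + 61 = -272
Then: -272 + 200 = -72
C) -72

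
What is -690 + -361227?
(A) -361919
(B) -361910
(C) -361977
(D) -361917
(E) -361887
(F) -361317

-690 + -361227 = -361917
D) -361917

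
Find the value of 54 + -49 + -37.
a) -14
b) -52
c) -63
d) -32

First: 54 + -49 = 5
Then: 5 + -37 = -32
d) -32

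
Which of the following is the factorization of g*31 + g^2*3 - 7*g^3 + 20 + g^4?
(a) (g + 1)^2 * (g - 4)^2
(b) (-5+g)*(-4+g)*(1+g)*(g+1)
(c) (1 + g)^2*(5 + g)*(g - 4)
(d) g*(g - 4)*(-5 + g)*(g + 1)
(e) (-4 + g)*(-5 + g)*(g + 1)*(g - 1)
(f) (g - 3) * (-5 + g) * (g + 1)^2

We need to factor g*31 + g^2*3 - 7*g^3 + 20 + g^4.
The factored form is (-5+g)*(-4+g)*(1+g)*(g+1).
b) (-5+g)*(-4+g)*(1+g)*(g+1)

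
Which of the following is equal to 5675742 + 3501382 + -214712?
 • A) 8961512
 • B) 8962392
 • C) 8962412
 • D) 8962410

First: 5675742 + 3501382 = 9177124
Then: 9177124 + -214712 = 8962412
C) 8962412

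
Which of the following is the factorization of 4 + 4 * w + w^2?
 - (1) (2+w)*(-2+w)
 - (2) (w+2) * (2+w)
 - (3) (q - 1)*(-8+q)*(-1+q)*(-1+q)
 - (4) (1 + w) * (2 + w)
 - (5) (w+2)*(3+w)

We need to factor 4 + 4 * w + w^2.
The factored form is (w+2) * (2+w).
2) (w+2) * (2+w)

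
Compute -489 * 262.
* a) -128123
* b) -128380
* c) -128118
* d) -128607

-489 * 262 = -128118
c) -128118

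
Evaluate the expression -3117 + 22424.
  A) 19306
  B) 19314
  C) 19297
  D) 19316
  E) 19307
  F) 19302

-3117 + 22424 = 19307
E) 19307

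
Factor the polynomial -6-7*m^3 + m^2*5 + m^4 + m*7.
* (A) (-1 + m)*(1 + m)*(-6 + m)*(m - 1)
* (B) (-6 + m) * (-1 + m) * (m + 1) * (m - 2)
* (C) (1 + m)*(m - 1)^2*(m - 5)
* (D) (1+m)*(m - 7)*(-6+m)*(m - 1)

We need to factor -6-7*m^3 + m^2*5 + m^4 + m*7.
The factored form is (-1 + m)*(1 + m)*(-6 + m)*(m - 1).
A) (-1 + m)*(1 + m)*(-6 + m)*(m - 1)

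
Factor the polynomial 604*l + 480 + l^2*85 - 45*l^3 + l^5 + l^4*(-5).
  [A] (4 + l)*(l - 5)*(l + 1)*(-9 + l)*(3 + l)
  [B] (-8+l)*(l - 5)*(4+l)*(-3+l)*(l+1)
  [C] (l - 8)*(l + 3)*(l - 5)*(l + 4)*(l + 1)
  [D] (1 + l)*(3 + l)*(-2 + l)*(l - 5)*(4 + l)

We need to factor 604*l + 480 + l^2*85 - 45*l^3 + l^5 + l^4*(-5).
The factored form is (l - 8)*(l + 3)*(l - 5)*(l + 4)*(l + 1).
C) (l - 8)*(l + 3)*(l - 5)*(l + 4)*(l + 1)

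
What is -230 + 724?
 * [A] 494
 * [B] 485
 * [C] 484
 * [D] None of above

-230 + 724 = 494
A) 494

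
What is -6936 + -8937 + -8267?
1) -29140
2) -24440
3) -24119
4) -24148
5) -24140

First: -6936 + -8937 = -15873
Then: -15873 + -8267 = -24140
5) -24140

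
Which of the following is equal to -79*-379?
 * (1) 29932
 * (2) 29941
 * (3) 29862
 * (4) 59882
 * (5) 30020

-79 * -379 = 29941
2) 29941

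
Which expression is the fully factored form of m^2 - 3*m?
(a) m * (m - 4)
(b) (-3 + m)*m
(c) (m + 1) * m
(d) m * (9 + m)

We need to factor m^2 - 3*m.
The factored form is (-3 + m)*m.
b) (-3 + m)*m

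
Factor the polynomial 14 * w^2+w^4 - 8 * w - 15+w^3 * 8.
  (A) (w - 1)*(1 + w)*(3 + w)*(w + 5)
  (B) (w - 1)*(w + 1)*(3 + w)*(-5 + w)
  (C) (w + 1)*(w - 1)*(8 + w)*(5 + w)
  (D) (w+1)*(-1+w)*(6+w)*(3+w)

We need to factor 14 * w^2+w^4 - 8 * w - 15+w^3 * 8.
The factored form is (w - 1)*(1 + w)*(3 + w)*(w + 5).
A) (w - 1)*(1 + w)*(3 + w)*(w + 5)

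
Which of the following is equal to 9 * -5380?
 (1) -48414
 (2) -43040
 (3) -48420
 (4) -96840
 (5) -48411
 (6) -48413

9 * -5380 = -48420
3) -48420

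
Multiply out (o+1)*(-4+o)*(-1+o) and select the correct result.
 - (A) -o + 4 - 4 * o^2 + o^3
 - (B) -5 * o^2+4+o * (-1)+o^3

Expanding (o+1)*(-4+o)*(-1+o):
= -o + 4 - 4 * o^2 + o^3
A) -o + 4 - 4 * o^2 + o^3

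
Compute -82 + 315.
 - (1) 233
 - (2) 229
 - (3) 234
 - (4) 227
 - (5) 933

-82 + 315 = 233
1) 233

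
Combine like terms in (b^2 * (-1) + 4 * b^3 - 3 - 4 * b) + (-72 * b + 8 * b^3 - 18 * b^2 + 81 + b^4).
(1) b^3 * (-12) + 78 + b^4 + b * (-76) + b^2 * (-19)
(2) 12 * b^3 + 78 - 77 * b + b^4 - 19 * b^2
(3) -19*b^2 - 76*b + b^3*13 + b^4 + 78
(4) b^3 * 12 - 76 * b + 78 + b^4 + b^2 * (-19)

Adding the polynomials and combining like terms:
(b^2*(-1) + 4*b^3 - 3 - 4*b) + (-72*b + 8*b^3 - 18*b^2 + 81 + b^4)
= b^3 * 12 - 76 * b + 78 + b^4 + b^2 * (-19)
4) b^3 * 12 - 76 * b + 78 + b^4 + b^2 * (-19)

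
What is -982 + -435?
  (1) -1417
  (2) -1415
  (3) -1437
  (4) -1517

-982 + -435 = -1417
1) -1417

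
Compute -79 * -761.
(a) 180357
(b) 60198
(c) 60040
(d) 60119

-79 * -761 = 60119
d) 60119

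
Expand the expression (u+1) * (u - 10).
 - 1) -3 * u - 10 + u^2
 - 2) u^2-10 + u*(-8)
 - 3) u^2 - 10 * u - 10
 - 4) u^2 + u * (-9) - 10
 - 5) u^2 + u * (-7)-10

Expanding (u+1) * (u - 10):
= u^2 + u * (-9) - 10
4) u^2 + u * (-9) - 10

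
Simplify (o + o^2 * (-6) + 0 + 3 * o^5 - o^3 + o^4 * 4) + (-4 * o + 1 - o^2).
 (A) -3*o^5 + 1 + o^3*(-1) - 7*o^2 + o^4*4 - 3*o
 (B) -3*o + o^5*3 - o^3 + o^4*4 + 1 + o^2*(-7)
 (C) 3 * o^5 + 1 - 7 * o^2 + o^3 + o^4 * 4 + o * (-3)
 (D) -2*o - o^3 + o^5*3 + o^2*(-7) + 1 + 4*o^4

Adding the polynomials and combining like terms:
(o + o^2*(-6) + 0 + 3*o^5 - o^3 + o^4*4) + (-4*o + 1 - o^2)
= -3*o + o^5*3 - o^3 + o^4*4 + 1 + o^2*(-7)
B) -3*o + o^5*3 - o^3 + o^4*4 + 1 + o^2*(-7)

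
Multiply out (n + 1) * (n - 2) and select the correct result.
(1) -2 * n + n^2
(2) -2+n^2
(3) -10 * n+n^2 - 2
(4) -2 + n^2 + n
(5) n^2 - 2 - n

Expanding (n + 1) * (n - 2):
= n^2 - 2 - n
5) n^2 - 2 - n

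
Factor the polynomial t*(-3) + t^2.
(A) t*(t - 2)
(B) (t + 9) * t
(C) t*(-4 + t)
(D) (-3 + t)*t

We need to factor t*(-3) + t^2.
The factored form is (-3 + t)*t.
D) (-3 + t)*t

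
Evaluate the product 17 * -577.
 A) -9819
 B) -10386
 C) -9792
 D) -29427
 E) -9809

17 * -577 = -9809
E) -9809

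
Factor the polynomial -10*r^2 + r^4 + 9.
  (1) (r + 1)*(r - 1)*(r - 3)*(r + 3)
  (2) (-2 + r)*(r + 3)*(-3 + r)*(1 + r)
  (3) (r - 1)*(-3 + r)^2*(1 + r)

We need to factor -10*r^2 + r^4 + 9.
The factored form is (r + 1)*(r - 1)*(r - 3)*(r + 3).
1) (r + 1)*(r - 1)*(r - 3)*(r + 3)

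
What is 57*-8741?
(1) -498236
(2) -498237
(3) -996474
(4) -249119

57 * -8741 = -498237
2) -498237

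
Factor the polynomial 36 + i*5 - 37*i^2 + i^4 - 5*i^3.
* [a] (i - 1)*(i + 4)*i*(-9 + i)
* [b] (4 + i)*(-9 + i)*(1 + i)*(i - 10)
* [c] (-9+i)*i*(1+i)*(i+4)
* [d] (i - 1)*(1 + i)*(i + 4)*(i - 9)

We need to factor 36 + i*5 - 37*i^2 + i^4 - 5*i^3.
The factored form is (i - 1)*(1 + i)*(i + 4)*(i - 9).
d) (i - 1)*(1 + i)*(i + 4)*(i - 9)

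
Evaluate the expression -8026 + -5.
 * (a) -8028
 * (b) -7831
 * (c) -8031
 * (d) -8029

-8026 + -5 = -8031
c) -8031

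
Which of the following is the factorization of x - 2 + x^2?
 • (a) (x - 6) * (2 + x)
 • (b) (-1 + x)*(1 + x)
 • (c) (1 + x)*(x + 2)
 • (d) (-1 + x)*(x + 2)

We need to factor x - 2 + x^2.
The factored form is (-1 + x)*(x + 2).
d) (-1 + x)*(x + 2)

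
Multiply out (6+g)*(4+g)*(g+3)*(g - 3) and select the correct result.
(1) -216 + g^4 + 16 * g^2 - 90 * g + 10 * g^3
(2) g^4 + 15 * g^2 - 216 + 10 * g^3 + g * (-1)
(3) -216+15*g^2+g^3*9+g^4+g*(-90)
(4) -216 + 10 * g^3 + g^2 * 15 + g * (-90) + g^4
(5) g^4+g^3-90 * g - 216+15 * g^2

Expanding (6+g)*(4+g)*(g+3)*(g - 3):
= -216 + 10 * g^3 + g^2 * 15 + g * (-90) + g^4
4) -216 + 10 * g^3 + g^2 * 15 + g * (-90) + g^4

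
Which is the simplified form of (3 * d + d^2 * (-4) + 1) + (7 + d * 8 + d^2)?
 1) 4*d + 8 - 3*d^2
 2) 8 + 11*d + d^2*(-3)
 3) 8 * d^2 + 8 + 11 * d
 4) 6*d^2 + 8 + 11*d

Adding the polynomials and combining like terms:
(3*d + d^2*(-4) + 1) + (7 + d*8 + d^2)
= 8 + 11*d + d^2*(-3)
2) 8 + 11*d + d^2*(-3)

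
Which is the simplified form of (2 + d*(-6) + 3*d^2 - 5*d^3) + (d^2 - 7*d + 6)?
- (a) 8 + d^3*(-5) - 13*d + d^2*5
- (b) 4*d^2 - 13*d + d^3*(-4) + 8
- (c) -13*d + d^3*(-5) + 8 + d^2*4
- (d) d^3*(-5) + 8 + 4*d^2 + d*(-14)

Adding the polynomials and combining like terms:
(2 + d*(-6) + 3*d^2 - 5*d^3) + (d^2 - 7*d + 6)
= -13*d + d^3*(-5) + 8 + d^2*4
c) -13*d + d^3*(-5) + 8 + d^2*4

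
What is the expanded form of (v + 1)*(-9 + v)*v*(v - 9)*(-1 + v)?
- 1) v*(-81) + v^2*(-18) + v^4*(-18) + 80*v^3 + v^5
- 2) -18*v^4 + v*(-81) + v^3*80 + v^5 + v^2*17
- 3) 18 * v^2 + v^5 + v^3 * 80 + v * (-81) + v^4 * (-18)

Expanding (v + 1)*(-9 + v)*v*(v - 9)*(-1 + v):
= 18 * v^2 + v^5 + v^3 * 80 + v * (-81) + v^4 * (-18)
3) 18 * v^2 + v^5 + v^3 * 80 + v * (-81) + v^4 * (-18)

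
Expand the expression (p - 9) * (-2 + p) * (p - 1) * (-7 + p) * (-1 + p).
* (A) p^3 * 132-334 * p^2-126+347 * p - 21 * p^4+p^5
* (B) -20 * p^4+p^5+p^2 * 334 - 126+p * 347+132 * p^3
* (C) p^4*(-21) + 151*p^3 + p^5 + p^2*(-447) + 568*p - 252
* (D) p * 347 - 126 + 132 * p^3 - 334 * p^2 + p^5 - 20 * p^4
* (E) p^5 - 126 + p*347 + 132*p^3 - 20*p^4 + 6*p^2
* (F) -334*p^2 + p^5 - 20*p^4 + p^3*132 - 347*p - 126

Expanding (p - 9) * (-2 + p) * (p - 1) * (-7 + p) * (-1 + p):
= p * 347 - 126 + 132 * p^3 - 334 * p^2 + p^5 - 20 * p^4
D) p * 347 - 126 + 132 * p^3 - 334 * p^2 + p^5 - 20 * p^4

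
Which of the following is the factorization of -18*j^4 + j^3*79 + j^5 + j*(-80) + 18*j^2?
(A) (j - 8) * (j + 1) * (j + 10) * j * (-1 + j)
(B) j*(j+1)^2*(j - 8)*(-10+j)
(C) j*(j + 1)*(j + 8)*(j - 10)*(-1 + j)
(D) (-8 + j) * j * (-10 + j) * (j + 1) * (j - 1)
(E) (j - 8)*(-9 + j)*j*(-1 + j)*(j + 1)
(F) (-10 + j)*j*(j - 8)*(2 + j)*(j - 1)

We need to factor -18*j^4 + j^3*79 + j^5 + j*(-80) + 18*j^2.
The factored form is (-8 + j) * j * (-10 + j) * (j + 1) * (j - 1).
D) (-8 + j) * j * (-10 + j) * (j + 1) * (j - 1)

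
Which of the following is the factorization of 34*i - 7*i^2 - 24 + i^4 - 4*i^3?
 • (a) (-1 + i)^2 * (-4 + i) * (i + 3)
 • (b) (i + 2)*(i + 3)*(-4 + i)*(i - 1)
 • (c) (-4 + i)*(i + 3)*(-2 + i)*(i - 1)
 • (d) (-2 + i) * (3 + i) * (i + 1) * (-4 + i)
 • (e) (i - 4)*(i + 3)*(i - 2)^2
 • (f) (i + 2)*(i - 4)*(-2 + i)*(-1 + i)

We need to factor 34*i - 7*i^2 - 24 + i^4 - 4*i^3.
The factored form is (-4 + i)*(i + 3)*(-2 + i)*(i - 1).
c) (-4 + i)*(i + 3)*(-2 + i)*(i - 1)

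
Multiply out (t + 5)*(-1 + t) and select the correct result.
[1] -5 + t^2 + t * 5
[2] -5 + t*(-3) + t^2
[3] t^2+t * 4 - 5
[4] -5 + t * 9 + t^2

Expanding (t + 5)*(-1 + t):
= t^2+t * 4 - 5
3) t^2+t * 4 - 5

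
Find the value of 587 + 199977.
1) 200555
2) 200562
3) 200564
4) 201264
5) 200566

587 + 199977 = 200564
3) 200564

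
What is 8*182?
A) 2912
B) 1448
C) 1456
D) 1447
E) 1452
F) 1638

8 * 182 = 1456
C) 1456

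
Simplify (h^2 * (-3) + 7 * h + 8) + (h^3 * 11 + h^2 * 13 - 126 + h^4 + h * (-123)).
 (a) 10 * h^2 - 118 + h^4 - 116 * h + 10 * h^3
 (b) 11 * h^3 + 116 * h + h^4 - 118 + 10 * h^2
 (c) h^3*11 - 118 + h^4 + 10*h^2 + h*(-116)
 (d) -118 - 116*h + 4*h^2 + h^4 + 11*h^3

Adding the polynomials and combining like terms:
(h^2*(-3) + 7*h + 8) + (h^3*11 + h^2*13 - 126 + h^4 + h*(-123))
= h^3*11 - 118 + h^4 + 10*h^2 + h*(-116)
c) h^3*11 - 118 + h^4 + 10*h^2 + h*(-116)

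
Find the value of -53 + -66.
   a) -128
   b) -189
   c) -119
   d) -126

-53 + -66 = -119
c) -119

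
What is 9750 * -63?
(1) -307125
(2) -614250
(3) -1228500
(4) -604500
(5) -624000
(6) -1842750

9750 * -63 = -614250
2) -614250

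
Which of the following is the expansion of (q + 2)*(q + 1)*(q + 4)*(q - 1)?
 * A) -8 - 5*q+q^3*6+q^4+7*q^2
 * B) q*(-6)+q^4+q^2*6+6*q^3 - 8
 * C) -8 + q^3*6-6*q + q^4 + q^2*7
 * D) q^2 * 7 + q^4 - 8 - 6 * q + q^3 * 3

Expanding (q + 2)*(q + 1)*(q + 4)*(q - 1):
= -8 + q^3*6-6*q + q^4 + q^2*7
C) -8 + q^3*6-6*q + q^4 + q^2*7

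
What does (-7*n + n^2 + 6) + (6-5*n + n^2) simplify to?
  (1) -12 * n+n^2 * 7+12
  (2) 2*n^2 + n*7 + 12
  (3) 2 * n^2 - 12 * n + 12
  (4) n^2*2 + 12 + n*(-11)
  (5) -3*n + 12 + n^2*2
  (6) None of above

Adding the polynomials and combining like terms:
(-7*n + n^2 + 6) + (6 - 5*n + n^2)
= 2 * n^2 - 12 * n + 12
3) 2 * n^2 - 12 * n + 12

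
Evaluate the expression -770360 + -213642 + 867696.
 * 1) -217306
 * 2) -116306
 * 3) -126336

First: -770360 + -213642 = -984002
Then: -984002 + 867696 = -116306
2) -116306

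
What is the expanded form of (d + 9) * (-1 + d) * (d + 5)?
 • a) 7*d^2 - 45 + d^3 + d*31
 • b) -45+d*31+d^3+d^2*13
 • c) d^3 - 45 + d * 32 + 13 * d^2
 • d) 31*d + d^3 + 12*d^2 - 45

Expanding (d + 9) * (-1 + d) * (d + 5):
= -45+d*31+d^3+d^2*13
b) -45+d*31+d^3+d^2*13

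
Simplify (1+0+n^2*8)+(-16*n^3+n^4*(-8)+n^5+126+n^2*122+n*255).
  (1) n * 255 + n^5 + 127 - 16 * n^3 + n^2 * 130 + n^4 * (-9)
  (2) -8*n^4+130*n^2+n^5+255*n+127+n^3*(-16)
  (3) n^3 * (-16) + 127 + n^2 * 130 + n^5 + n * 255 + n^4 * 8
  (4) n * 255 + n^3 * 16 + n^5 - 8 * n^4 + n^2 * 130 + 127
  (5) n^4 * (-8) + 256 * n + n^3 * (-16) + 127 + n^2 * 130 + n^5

Adding the polynomials and combining like terms:
(1 + 0 + n^2*8) + (-16*n^3 + n^4*(-8) + n^5 + 126 + n^2*122 + n*255)
= -8*n^4+130*n^2+n^5+255*n+127+n^3*(-16)
2) -8*n^4+130*n^2+n^5+255*n+127+n^3*(-16)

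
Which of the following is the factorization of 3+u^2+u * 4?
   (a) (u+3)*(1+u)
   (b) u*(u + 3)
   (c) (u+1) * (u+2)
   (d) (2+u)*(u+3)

We need to factor 3+u^2+u * 4.
The factored form is (u+3)*(1+u).
a) (u+3)*(1+u)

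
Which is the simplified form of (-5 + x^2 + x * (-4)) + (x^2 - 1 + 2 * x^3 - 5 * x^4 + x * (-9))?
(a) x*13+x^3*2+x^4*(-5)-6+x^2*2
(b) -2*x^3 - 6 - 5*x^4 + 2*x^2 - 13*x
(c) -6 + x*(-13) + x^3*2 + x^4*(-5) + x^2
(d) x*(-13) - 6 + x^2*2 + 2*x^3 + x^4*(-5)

Adding the polynomials and combining like terms:
(-5 + x^2 + x*(-4)) + (x^2 - 1 + 2*x^3 - 5*x^4 + x*(-9))
= x*(-13) - 6 + x^2*2 + 2*x^3 + x^4*(-5)
d) x*(-13) - 6 + x^2*2 + 2*x^3 + x^4*(-5)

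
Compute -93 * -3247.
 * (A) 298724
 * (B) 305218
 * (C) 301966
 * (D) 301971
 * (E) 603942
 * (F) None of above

-93 * -3247 = 301971
D) 301971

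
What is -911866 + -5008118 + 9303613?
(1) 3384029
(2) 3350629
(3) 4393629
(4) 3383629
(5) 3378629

First: -911866 + -5008118 = -5919984
Then: -5919984 + 9303613 = 3383629
4) 3383629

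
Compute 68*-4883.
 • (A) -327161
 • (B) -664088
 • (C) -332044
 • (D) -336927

68 * -4883 = -332044
C) -332044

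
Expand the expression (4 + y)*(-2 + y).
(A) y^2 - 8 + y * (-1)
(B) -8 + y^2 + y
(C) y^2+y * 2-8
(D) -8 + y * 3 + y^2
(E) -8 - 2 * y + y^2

Expanding (4 + y)*(-2 + y):
= y^2+y * 2-8
C) y^2+y * 2-8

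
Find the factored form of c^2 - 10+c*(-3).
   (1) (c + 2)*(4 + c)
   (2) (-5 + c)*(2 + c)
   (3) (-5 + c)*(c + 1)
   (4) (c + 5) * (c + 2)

We need to factor c^2 - 10+c*(-3).
The factored form is (-5 + c)*(2 + c).
2) (-5 + c)*(2 + c)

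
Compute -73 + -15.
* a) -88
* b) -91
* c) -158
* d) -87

-73 + -15 = -88
a) -88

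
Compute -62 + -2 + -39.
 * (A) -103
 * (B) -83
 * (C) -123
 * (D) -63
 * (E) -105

First: -62 + -2 = -64
Then: -64 + -39 = -103
A) -103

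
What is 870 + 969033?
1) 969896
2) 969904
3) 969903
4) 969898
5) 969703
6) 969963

870 + 969033 = 969903
3) 969903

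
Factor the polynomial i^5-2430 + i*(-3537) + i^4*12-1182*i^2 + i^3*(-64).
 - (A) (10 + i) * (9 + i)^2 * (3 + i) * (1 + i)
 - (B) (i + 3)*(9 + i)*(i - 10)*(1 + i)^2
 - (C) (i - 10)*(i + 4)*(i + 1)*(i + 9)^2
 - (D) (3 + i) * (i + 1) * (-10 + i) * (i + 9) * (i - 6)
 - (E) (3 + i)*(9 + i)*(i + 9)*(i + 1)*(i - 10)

We need to factor i^5-2430 + i*(-3537) + i^4*12-1182*i^2 + i^3*(-64).
The factored form is (3 + i)*(9 + i)*(i + 9)*(i + 1)*(i - 10).
E) (3 + i)*(9 + i)*(i + 9)*(i + 1)*(i - 10)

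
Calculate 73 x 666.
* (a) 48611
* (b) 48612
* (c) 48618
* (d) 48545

73 * 666 = 48618
c) 48618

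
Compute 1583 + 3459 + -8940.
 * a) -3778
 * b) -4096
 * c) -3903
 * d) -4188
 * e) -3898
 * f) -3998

First: 1583 + 3459 = 5042
Then: 5042 + -8940 = -3898
e) -3898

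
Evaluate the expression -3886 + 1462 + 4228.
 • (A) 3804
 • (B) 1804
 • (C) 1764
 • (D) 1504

First: -3886 + 1462 = -2424
Then: -2424 + 4228 = 1804
B) 1804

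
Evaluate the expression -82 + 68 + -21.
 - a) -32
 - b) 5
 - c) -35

First: -82 + 68 = -14
Then: -14 + -21 = -35
c) -35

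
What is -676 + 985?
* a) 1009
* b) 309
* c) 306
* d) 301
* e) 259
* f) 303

-676 + 985 = 309
b) 309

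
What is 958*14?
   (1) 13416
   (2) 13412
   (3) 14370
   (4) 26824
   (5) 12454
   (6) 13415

958 * 14 = 13412
2) 13412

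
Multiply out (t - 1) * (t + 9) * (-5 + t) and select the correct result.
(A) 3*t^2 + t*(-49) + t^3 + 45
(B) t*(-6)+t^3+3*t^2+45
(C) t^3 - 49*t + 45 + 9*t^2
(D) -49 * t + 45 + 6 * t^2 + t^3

Expanding (t - 1) * (t + 9) * (-5 + t):
= 3*t^2 + t*(-49) + t^3 + 45
A) 3*t^2 + t*(-49) + t^3 + 45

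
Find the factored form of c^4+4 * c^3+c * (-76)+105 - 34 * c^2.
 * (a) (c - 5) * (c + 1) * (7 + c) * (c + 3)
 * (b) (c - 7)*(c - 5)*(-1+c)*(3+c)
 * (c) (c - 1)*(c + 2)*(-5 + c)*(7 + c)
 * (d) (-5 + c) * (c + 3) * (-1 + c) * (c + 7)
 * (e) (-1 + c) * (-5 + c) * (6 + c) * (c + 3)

We need to factor c^4+4 * c^3+c * (-76)+105 - 34 * c^2.
The factored form is (-5 + c) * (c + 3) * (-1 + c) * (c + 7).
d) (-5 + c) * (c + 3) * (-1 + c) * (c + 7)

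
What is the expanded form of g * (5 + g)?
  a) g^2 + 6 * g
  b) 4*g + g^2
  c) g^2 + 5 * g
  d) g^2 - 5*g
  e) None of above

Expanding g * (5 + g):
= g^2 + 5 * g
c) g^2 + 5 * g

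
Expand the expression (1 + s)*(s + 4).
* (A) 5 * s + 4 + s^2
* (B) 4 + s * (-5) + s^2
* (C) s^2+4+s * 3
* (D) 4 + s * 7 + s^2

Expanding (1 + s)*(s + 4):
= 5 * s + 4 + s^2
A) 5 * s + 4 + s^2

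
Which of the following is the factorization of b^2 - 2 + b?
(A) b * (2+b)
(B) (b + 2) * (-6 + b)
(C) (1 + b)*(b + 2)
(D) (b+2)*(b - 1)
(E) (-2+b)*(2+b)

We need to factor b^2 - 2 + b.
The factored form is (b+2)*(b - 1).
D) (b+2)*(b - 1)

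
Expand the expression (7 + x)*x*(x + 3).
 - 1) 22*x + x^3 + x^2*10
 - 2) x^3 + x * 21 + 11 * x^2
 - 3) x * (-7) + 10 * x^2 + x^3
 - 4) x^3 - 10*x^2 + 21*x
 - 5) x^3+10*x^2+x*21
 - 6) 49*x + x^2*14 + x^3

Expanding (7 + x)*x*(x + 3):
= x^3+10*x^2+x*21
5) x^3+10*x^2+x*21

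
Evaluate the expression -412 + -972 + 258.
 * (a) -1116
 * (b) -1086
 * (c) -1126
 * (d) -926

First: -412 + -972 = -1384
Then: -1384 + 258 = -1126
c) -1126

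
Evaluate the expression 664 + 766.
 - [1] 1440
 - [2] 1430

664 + 766 = 1430
2) 1430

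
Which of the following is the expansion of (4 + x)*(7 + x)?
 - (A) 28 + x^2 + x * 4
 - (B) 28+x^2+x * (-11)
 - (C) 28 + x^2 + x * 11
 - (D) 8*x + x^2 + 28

Expanding (4 + x)*(7 + x):
= 28 + x^2 + x * 11
C) 28 + x^2 + x * 11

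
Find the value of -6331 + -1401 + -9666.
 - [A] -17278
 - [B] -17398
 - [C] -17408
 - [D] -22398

First: -6331 + -1401 = -7732
Then: -7732 + -9666 = -17398
B) -17398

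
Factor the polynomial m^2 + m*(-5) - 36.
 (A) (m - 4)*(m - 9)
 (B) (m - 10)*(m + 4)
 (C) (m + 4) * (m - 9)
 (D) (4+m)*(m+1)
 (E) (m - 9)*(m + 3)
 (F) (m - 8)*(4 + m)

We need to factor m^2 + m*(-5) - 36.
The factored form is (m + 4) * (m - 9).
C) (m + 4) * (m - 9)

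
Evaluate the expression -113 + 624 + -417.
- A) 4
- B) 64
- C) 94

First: -113 + 624 = 511
Then: 511 + -417 = 94
C) 94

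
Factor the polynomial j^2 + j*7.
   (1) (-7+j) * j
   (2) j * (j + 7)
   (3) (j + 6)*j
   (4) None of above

We need to factor j^2 + j*7.
The factored form is j * (j + 7).
2) j * (j + 7)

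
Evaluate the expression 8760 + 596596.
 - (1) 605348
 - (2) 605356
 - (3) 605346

8760 + 596596 = 605356
2) 605356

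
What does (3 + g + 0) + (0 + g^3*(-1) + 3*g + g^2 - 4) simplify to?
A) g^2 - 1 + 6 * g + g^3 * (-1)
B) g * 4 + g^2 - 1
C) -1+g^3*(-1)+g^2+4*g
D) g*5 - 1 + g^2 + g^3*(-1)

Adding the polynomials and combining like terms:
(3 + g + 0) + (0 + g^3*(-1) + 3*g + g^2 - 4)
= -1+g^3*(-1)+g^2+4*g
C) -1+g^3*(-1)+g^2+4*g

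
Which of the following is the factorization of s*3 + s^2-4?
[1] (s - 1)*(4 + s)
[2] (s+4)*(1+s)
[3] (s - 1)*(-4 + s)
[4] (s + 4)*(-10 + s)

We need to factor s*3 + s^2-4.
The factored form is (s - 1)*(4 + s).
1) (s - 1)*(4 + s)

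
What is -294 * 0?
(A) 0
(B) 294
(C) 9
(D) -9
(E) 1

-294 * 0 = 0
A) 0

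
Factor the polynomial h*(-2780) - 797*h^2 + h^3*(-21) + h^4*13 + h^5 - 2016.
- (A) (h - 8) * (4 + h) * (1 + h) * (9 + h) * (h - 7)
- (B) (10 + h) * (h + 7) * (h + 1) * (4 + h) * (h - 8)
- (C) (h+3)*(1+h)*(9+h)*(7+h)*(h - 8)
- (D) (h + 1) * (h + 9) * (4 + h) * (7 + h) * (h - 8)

We need to factor h*(-2780) - 797*h^2 + h^3*(-21) + h^4*13 + h^5 - 2016.
The factored form is (h + 1) * (h + 9) * (4 + h) * (7 + h) * (h - 8).
D) (h + 1) * (h + 9) * (4 + h) * (7 + h) * (h - 8)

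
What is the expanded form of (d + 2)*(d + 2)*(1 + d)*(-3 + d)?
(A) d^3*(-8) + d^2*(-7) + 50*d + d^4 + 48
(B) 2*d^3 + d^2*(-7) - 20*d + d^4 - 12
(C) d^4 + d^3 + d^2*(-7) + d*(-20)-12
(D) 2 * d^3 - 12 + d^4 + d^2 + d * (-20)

Expanding (d + 2)*(d + 2)*(1 + d)*(-3 + d):
= 2*d^3 + d^2*(-7) - 20*d + d^4 - 12
B) 2*d^3 + d^2*(-7) - 20*d + d^4 - 12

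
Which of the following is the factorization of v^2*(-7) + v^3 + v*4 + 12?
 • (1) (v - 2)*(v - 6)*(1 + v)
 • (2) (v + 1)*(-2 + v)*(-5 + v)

We need to factor v^2*(-7) + v^3 + v*4 + 12.
The factored form is (v - 2)*(v - 6)*(1 + v).
1) (v - 2)*(v - 6)*(1 + v)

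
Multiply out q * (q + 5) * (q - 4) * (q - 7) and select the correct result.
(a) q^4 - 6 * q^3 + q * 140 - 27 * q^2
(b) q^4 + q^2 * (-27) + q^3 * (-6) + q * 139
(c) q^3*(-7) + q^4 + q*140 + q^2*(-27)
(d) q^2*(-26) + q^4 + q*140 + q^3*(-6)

Expanding q * (q + 5) * (q - 4) * (q - 7):
= q^4 - 6 * q^3 + q * 140 - 27 * q^2
a) q^4 - 6 * q^3 + q * 140 - 27 * q^2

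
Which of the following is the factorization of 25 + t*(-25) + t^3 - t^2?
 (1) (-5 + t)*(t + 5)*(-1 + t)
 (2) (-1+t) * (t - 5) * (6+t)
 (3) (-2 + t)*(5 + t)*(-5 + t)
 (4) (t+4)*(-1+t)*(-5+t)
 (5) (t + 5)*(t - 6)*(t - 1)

We need to factor 25 + t*(-25) + t^3 - t^2.
The factored form is (-5 + t)*(t + 5)*(-1 + t).
1) (-5 + t)*(t + 5)*(-1 + t)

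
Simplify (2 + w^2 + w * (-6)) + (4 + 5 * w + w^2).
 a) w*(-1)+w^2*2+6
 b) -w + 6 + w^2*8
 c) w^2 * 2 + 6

Adding the polynomials and combining like terms:
(2 + w^2 + w*(-6)) + (4 + 5*w + w^2)
= w*(-1)+w^2*2+6
a) w*(-1)+w^2*2+6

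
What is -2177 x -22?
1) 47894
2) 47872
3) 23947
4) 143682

-2177 * -22 = 47894
1) 47894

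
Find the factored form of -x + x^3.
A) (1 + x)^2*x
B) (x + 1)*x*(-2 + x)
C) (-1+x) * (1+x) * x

We need to factor -x + x^3.
The factored form is (-1+x) * (1+x) * x.
C) (-1+x) * (1+x) * x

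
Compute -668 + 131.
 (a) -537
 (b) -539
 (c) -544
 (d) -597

-668 + 131 = -537
a) -537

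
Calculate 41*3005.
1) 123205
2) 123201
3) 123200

41 * 3005 = 123205
1) 123205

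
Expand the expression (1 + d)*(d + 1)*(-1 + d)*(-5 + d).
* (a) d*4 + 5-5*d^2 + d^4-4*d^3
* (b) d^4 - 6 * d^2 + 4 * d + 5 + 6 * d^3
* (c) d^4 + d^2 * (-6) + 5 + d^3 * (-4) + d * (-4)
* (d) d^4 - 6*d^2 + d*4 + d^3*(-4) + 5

Expanding (1 + d)*(d + 1)*(-1 + d)*(-5 + d):
= d^4 - 6*d^2 + d*4 + d^3*(-4) + 5
d) d^4 - 6*d^2 + d*4 + d^3*(-4) + 5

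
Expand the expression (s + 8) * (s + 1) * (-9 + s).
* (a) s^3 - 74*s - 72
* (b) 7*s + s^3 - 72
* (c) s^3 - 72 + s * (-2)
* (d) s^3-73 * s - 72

Expanding (s + 8) * (s + 1) * (-9 + s):
= s^3-73 * s - 72
d) s^3-73 * s - 72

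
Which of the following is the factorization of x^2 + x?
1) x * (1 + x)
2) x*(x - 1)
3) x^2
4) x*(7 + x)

We need to factor x^2 + x.
The factored form is x * (1 + x).
1) x * (1 + x)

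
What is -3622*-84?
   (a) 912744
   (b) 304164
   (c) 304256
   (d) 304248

-3622 * -84 = 304248
d) 304248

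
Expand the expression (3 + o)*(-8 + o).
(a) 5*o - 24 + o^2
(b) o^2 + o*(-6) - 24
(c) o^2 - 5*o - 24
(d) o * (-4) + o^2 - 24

Expanding (3 + o)*(-8 + o):
= o^2 - 5*o - 24
c) o^2 - 5*o - 24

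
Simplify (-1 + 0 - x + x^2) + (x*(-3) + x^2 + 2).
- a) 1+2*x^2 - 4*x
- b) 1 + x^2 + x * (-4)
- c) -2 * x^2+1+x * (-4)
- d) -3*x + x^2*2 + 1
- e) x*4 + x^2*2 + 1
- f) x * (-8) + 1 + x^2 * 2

Adding the polynomials and combining like terms:
(-1 + 0 - x + x^2) + (x*(-3) + x^2 + 2)
= 1+2*x^2 - 4*x
a) 1+2*x^2 - 4*x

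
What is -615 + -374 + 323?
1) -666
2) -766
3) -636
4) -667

First: -615 + -374 = -989
Then: -989 + 323 = -666
1) -666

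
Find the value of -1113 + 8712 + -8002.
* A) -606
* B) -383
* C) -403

First: -1113 + 8712 = 7599
Then: 7599 + -8002 = -403
C) -403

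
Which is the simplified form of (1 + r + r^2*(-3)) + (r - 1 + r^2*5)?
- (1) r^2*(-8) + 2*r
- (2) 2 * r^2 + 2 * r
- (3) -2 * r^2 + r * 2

Adding the polynomials and combining like terms:
(1 + r + r^2*(-3)) + (r - 1 + r^2*5)
= 2 * r^2 + 2 * r
2) 2 * r^2 + 2 * r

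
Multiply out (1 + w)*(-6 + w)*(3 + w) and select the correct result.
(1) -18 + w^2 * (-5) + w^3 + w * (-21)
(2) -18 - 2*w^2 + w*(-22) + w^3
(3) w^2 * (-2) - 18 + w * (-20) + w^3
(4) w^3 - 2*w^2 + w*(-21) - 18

Expanding (1 + w)*(-6 + w)*(3 + w):
= w^3 - 2*w^2 + w*(-21) - 18
4) w^3 - 2*w^2 + w*(-21) - 18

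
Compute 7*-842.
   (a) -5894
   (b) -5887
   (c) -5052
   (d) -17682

7 * -842 = -5894
a) -5894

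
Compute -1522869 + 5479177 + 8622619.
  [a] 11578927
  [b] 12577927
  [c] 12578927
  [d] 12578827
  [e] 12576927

First: -1522869 + 5479177 = 3956308
Then: 3956308 + 8622619 = 12578927
c) 12578927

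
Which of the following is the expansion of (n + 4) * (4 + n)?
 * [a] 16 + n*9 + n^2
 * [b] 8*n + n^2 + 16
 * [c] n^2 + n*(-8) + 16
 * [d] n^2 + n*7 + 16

Expanding (n + 4) * (4 + n):
= 8*n + n^2 + 16
b) 8*n + n^2 + 16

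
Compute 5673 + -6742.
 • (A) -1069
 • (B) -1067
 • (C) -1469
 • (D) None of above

5673 + -6742 = -1069
A) -1069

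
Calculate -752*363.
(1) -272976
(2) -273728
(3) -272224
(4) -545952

-752 * 363 = -272976
1) -272976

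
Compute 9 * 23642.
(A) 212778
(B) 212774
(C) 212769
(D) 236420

9 * 23642 = 212778
A) 212778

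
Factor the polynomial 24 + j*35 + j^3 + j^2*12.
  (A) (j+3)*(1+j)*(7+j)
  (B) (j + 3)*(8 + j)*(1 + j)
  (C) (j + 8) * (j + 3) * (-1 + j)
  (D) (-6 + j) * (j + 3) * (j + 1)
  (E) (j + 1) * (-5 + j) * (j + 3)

We need to factor 24 + j*35 + j^3 + j^2*12.
The factored form is (j + 3)*(8 + j)*(1 + j).
B) (j + 3)*(8 + j)*(1 + j)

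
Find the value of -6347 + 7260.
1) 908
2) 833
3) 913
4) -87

-6347 + 7260 = 913
3) 913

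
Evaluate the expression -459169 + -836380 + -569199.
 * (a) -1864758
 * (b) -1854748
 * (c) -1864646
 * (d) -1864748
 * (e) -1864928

First: -459169 + -836380 = -1295549
Then: -1295549 + -569199 = -1864748
d) -1864748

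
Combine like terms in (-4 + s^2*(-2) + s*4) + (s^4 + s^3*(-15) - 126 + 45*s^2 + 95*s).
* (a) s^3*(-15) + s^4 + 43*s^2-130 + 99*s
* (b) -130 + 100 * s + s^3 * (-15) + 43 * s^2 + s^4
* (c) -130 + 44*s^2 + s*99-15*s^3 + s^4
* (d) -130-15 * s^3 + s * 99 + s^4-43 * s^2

Adding the polynomials and combining like terms:
(-4 + s^2*(-2) + s*4) + (s^4 + s^3*(-15) - 126 + 45*s^2 + 95*s)
= s^3*(-15) + s^4 + 43*s^2-130 + 99*s
a) s^3*(-15) + s^4 + 43*s^2-130 + 99*s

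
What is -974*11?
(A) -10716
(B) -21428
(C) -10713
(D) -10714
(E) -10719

-974 * 11 = -10714
D) -10714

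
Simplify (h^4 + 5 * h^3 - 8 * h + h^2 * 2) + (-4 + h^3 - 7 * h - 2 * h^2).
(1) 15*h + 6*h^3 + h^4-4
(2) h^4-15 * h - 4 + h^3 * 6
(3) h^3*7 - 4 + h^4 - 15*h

Adding the polynomials and combining like terms:
(h^4 + 5*h^3 - 8*h + h^2*2) + (-4 + h^3 - 7*h - 2*h^2)
= h^4-15 * h - 4 + h^3 * 6
2) h^4-15 * h - 4 + h^3 * 6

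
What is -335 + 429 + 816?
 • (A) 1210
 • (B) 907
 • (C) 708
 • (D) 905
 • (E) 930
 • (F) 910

First: -335 + 429 = 94
Then: 94 + 816 = 910
F) 910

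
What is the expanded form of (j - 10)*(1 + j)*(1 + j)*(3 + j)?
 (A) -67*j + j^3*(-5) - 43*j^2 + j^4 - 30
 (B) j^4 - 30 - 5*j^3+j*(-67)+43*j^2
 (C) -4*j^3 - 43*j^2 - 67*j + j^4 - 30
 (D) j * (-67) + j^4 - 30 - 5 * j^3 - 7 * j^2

Expanding (j - 10)*(1 + j)*(1 + j)*(3 + j):
= -67*j + j^3*(-5) - 43*j^2 + j^4 - 30
A) -67*j + j^3*(-5) - 43*j^2 + j^4 - 30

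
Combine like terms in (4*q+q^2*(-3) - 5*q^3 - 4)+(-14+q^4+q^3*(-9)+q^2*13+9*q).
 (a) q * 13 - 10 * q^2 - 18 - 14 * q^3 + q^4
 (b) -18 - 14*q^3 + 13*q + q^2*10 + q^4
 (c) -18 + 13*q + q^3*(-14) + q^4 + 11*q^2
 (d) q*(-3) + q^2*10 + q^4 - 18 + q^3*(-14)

Adding the polynomials and combining like terms:
(4*q + q^2*(-3) - 5*q^3 - 4) + (-14 + q^4 + q^3*(-9) + q^2*13 + 9*q)
= -18 - 14*q^3 + 13*q + q^2*10 + q^4
b) -18 - 14*q^3 + 13*q + q^2*10 + q^4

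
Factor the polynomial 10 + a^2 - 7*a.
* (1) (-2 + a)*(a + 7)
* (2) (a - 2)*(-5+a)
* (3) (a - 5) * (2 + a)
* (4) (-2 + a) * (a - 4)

We need to factor 10 + a^2 - 7*a.
The factored form is (a - 2)*(-5+a).
2) (a - 2)*(-5+a)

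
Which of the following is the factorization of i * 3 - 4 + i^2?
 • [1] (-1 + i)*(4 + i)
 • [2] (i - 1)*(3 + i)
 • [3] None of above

We need to factor i * 3 - 4 + i^2.
The factored form is (-1 + i)*(4 + i).
1) (-1 + i)*(4 + i)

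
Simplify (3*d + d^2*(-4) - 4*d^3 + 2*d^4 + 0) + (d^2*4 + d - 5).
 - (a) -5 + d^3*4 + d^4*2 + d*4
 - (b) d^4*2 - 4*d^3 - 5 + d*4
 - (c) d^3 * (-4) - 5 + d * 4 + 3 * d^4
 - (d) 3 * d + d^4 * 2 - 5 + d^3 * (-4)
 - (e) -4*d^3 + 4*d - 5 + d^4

Adding the polynomials and combining like terms:
(3*d + d^2*(-4) - 4*d^3 + 2*d^4 + 0) + (d^2*4 + d - 5)
= d^4*2 - 4*d^3 - 5 + d*4
b) d^4*2 - 4*d^3 - 5 + d*4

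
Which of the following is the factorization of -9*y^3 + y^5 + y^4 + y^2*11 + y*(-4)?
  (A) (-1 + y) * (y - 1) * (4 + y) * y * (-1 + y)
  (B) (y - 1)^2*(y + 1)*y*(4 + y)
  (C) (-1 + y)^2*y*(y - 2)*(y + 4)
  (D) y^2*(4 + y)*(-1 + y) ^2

We need to factor -9*y^3 + y^5 + y^4 + y^2*11 + y*(-4).
The factored form is (-1 + y) * (y - 1) * (4 + y) * y * (-1 + y).
A) (-1 + y) * (y - 1) * (4 + y) * y * (-1 + y)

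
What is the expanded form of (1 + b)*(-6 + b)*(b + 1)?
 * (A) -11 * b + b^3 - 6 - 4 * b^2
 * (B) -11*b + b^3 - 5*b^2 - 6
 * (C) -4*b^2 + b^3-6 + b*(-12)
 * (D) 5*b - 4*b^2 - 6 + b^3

Expanding (1 + b)*(-6 + b)*(b + 1):
= -11 * b + b^3 - 6 - 4 * b^2
A) -11 * b + b^3 - 6 - 4 * b^2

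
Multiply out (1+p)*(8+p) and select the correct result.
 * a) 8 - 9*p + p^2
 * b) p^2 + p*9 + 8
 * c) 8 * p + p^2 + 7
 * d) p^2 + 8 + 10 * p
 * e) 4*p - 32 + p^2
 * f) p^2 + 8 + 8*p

Expanding (1+p)*(8+p):
= p^2 + p*9 + 8
b) p^2 + p*9 + 8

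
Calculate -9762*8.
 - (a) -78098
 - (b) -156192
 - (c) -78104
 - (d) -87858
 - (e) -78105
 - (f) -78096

-9762 * 8 = -78096
f) -78096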